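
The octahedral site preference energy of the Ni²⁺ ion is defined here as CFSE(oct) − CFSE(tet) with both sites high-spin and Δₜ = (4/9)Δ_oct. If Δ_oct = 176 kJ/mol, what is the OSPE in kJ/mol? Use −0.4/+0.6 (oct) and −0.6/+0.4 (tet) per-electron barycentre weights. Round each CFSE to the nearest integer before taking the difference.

-148

Ni sits in group 10; removing 2 electrons leaves Ni²⁺ with 10 − 2 = 8 d electrons.
In an octahedral site d⁸ (HS) is t₂g⁶ eg², giving CFSE(oct) = -1.2Δ_oct = -211 kJ/mol.
Tetrahedral: e⁴ t₂⁴, CFSE = 4(−0.6) + 4(+0.4) = -0.8Δₜ = -0.8 × (4/9) × 176 = -63 kJ/mol.
OSPE = -211 − (-63) = -148 kJ/mol.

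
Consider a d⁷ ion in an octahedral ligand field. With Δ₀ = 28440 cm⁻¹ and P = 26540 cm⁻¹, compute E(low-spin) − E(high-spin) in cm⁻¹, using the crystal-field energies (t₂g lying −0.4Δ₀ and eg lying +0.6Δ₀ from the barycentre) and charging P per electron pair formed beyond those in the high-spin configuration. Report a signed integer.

-1900

In the high-spin limit (t₂g⁵ eg²) the orbital term is -0.8Δ₀ = -22752 cm⁻¹, with no excess pairing.
Low-spin: t₂g⁶ eg¹, orbital CFSE = -1.8Δ₀ = -51192 cm⁻¹; plus 1 excess pair × P = +26540 cm⁻¹; total -24652 cm⁻¹.
The difference is -24652 − (-22752) = -1900 cm⁻¹, so low-spin lies lower.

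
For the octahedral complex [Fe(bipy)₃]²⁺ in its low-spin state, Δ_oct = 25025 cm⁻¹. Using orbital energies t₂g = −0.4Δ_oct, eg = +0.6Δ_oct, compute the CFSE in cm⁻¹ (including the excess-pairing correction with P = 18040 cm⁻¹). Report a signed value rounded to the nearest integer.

bipy is neutral, so the +2 overall charge sits on Fe: oxidation state +2.
Fe²⁺: group 8, so d-count = 8 − 2 = 6.
Electron filling gives t₂g⁶ eg⁰.
The orbital stabilization is -2.4Δ_oct = -2.4 × 25025 = -60060 cm⁻¹.
Relative to high-spin t₂g⁴ eg² (1 paired), the low-spin configuration has 2 additional pairs, contributing +2 × 18040 = +36080 cm⁻¹.
Overall CFSE = -60060 + 36080 = -23980 cm⁻¹.

-23980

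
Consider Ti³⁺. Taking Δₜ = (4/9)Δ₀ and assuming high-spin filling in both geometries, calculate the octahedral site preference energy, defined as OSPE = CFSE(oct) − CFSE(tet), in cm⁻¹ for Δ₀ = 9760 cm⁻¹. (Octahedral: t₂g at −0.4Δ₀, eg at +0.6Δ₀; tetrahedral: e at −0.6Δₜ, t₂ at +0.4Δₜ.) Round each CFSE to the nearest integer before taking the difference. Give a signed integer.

Group 4 minus oxidation state +3 gives a d¹ configuration for Ti³⁺.
In an octahedral site d¹ (HS) is t₂g¹ eg⁰, giving CFSE(oct) = -0.4Δ₀ = -3904 cm⁻¹.
Tetrahedral e¹ t₂⁰ gives -0.6Δₜ = -0.6 × (4/9) × 9760 = -2603 cm⁻¹.
OSPE = -3904 − (-2603) = -1301 cm⁻¹.

-1301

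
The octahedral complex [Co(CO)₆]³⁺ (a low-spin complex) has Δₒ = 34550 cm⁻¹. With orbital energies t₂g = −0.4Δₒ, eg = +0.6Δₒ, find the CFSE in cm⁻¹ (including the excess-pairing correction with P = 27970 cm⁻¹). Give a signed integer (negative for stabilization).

-26980

CO is neutral, so the +3 overall charge sits on Co: oxidation state +3.
Co is in group 9, so Co³⁺ is d⁶ (9 − 3 = 6).
Configuration: t₂g⁶ eg⁰.
Orbital CFSE = 6(-0.4) + 0(0.6) = -2.4Δₒ = -2.4 × 34550 = -82920 cm⁻¹.
Relative to high-spin t₂g⁴ eg² (1 paired), the low-spin configuration has 2 additional pairs, contributing +2 × 27970 = +55940 cm⁻¹.
Combining: -82920 + 55940 = -26980 cm⁻¹.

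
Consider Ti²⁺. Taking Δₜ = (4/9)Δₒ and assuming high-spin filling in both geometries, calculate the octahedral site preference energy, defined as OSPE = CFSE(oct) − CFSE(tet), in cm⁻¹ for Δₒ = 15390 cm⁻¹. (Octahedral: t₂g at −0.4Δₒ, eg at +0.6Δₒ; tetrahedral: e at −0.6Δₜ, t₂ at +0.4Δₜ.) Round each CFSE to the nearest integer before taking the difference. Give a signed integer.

-4104

Ti²⁺: group 4, so d-count = 4 − 2 = 2.
Octahedral (high-spin): t₂g² eg⁰, CFSE = 2(−0.4) + 0(+0.6) = -0.8Δₒ = -0.8 × 15390 = -12312 cm⁻¹.
In a tetrahedral site the filling is e² t₂⁰: CFSE(tet) = -1.2Δₜ = -1.2 × (4/9)(15390) = -8208 cm⁻¹.
OSPE = CFSE(oct) − CFSE(tet) = -12312 − (-8208) = -4104 cm⁻¹.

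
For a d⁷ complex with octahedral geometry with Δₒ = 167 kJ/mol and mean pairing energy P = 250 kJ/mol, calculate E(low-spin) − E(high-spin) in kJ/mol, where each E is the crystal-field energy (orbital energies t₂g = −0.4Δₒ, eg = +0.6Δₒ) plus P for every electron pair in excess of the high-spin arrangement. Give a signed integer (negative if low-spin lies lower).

83

High-spin: t₂g⁵ eg², CFSE = -0.8Δₒ = -134 kJ/mol.
For low-spin the configuration is t₂g⁶ eg¹: orbital energy -1.8 × 167 = -301 kJ/mol, and 1 additional pair relative to high-spin adds 250 kJ/mol, giving -51 kJ/mol.
E(LS) − E(HS) = -51 − (-134) = 83 kJ/mol.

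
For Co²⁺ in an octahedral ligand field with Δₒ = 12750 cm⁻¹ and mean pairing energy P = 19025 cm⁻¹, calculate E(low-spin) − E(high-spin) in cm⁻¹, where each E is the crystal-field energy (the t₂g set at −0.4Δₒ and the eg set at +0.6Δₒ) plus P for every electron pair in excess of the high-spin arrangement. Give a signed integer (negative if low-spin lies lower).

6275

Co is in group 9, so Co²⁺ is d⁷ (9 − 2 = 7).
High-spin d⁷ fills as t₂g⁵ eg² with CFSE 5(−0.4) + 2(+0.6) = -0.8Δₒ = -10200 cm⁻¹.
Low-spin t₂g⁶ eg¹ gives -1.8Δₒ = -22950 cm⁻¹, but forming 1 extra pair costs 1P = 19025 cm⁻¹, so E(LS) = -22950 + 19025 = -3925 cm⁻¹.
The difference is -3925 − (-10200) = 6275 cm⁻¹, so high-spin lies lower.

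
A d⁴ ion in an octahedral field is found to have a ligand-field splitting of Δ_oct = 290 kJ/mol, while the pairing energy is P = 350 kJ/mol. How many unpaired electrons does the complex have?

4

Δ_oct < P, so pairing is avoided: the ground state is high-spin.
Configuration: t₂g³ eg¹.
Unpaired electrons: 4.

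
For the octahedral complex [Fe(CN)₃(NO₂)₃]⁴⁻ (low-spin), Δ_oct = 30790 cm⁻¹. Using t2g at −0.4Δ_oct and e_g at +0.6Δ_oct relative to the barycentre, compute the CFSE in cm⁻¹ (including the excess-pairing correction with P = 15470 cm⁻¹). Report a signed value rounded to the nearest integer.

-42956

Ligand charges: 3×(-1) from CN⁻ and 3×(-1) from NO₂⁻ sum to -6; with overall charge -4, Fe is +2.
Fe²⁺: group 8, so d-count = 8 − 2 = 6.
Configuration: t2g^6 e_g^0.
Orbital CFSE = 6(-0.4) + 0(0.6) = -2.4Δ_oct = -2.4 × 30790 = -73896 cm⁻¹.
Pairing penalty: 3 pairs vs 1 in the high-spin reference → 2 extra × P = 30940 cm⁻¹.
Net CFSE = -73896 + 30940 = -42956 cm⁻¹.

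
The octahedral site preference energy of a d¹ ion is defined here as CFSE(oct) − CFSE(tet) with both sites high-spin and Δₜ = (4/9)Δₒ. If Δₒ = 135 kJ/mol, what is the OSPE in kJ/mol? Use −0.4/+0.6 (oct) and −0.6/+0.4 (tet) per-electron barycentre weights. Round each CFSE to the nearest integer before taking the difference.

Octahedral (high-spin): t2g^1 e_g^0, CFSE = 1(−0.4) + 0(+0.6) = -0.4Δₒ = -0.4 × 135 = -54 kJ/mol.
Tetrahedral: e^1 t2^0, CFSE = 1(−0.6) + 0(+0.4) = -0.6Δₜ = -0.6 × (4/9) × 135 = -36 kJ/mol.
OSPE = -54 − (-36) = -18 kJ/mol.

-18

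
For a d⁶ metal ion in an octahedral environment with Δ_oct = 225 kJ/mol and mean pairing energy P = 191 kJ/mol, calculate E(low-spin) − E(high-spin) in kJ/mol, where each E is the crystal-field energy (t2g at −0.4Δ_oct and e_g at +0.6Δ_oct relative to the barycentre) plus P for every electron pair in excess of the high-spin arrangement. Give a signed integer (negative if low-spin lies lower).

-68

High-spin: t2g^4 e_g^2, CFSE = -0.4Δ_oct = -90 kJ/mol.
Low-spin t2g^6 e_g^0 gives -2.4Δ_oct = -540 kJ/mol, but forming 2 extra pairs costs 2P = 382 kJ/mol, so E(LS) = -540 + 382 = -158 kJ/mol.
E(LS) − E(HS) = -158 − (-90) = -68 kJ/mol.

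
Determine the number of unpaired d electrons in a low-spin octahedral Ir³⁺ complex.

0

Group 9 minus oxidation state +3 gives a d⁶ configuration for Ir³⁺.
Configuration: t₂g⁶ eg⁰, giving 0 unpaired electrons.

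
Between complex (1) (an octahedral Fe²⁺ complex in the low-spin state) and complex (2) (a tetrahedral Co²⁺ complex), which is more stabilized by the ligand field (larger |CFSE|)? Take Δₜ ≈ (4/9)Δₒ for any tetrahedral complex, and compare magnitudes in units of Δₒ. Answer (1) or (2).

(1)

(1): Fe is in group 8, so Fe²⁺ is d⁶ (8 − 2 = 6); t₂g⁶ eg⁰, CFSE = -2.4Δₒ.
(2): Group 9 minus oxidation state +2 gives a d⁷ configuration for Co²⁺; Tetrahedral splitting is small, so the complex is high-spin; e⁴ t₂³, CFSE = -1.2Δₜ ≈ -0.53Δₒ.
So (1) has the larger |CFSE|.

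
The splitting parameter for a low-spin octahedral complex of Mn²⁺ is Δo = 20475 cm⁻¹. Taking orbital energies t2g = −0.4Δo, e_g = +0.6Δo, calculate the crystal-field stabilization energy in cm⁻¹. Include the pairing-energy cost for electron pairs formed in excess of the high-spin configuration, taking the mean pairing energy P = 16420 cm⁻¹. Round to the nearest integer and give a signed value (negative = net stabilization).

-8110

Mn is in group 7, so Mn²⁺ is d⁵ (7 − 2 = 5).
Electron filling gives t2g^5 e_g^0.
CFSE(orbital) = 5×(-0.4Δo) + 0×(0.6Δo) = -2.0Δo; with Δo = 20475 cm⁻¹ that is -40950 cm⁻¹.
Relative to high-spin t2g^3 e_g^2 (0 paired), the low-spin configuration has 2 additional pairs, contributing +2 × 16420 = +32840 cm⁻¹.
Overall CFSE = -40950 + 32840 = -8110 cm⁻¹.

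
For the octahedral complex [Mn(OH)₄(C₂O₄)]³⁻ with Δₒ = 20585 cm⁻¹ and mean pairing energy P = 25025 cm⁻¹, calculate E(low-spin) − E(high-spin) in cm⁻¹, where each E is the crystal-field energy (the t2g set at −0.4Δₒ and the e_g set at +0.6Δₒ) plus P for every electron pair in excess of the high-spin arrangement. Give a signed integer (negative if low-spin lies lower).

Ligand charges: 4×(-1) from OH⁻ and 1×(-2) from C₂O₄²⁻ sum to -6; with overall charge -3, Mn is +3.
Group 7 minus oxidation state +3 gives a d⁴ configuration for Mn³⁺.
High-spin: t2g^3 e_g^1, CFSE = -0.6Δₒ = -12351 cm⁻¹.
For low-spin the configuration is t2g^4 e_g^0: orbital energy -1.6 × 20585 = -32936 cm⁻¹, and 1 additional pair relative to high-spin adds 25025 cm⁻¹, giving -7911 cm⁻¹.
E(LS) − E(HS) = -7911 − (-12351) = 4440 cm⁻¹.

4440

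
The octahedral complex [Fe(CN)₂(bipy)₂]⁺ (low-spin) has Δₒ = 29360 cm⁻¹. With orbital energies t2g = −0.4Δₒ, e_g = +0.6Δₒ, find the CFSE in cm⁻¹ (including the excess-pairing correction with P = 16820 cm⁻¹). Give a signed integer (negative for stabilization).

Ligand charges: 2×(-1) from CN⁻ and 2×(+0) from bipy sum to -2; with overall charge +1, Fe is +3.
Group 8 minus oxidation state +3 gives a d⁵ configuration for Fe³⁺.
Electron filling gives t2g^5 e_g^0.
Orbital CFSE = 5(-0.4) + 0(0.6) = -2.0Δₒ = -2.0 × 29360 = -58720 cm⁻¹.
Pairing penalty: 2 pairs vs 0 in the high-spin reference → 2 extra × P = 33640 cm⁻¹.
Combining: -58720 + 33640 = -25080 cm⁻¹.

-25080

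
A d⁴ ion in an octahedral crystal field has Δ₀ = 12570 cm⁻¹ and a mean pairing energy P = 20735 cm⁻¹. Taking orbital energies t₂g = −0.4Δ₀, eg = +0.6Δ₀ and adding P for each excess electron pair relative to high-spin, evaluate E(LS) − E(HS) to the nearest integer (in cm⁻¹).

8165

High-spin: t₂g³ eg¹, CFSE = -0.6Δ₀ = -7542 cm⁻¹.
For low-spin the configuration is t₂g⁴ eg⁰: orbital energy -1.6 × 12570 = -20112 cm⁻¹, and 1 additional pair relative to high-spin adds 20735 cm⁻¹, giving 623 cm⁻¹.
E(LS) − E(HS) = 623 − (-7542) = 8165 cm⁻¹.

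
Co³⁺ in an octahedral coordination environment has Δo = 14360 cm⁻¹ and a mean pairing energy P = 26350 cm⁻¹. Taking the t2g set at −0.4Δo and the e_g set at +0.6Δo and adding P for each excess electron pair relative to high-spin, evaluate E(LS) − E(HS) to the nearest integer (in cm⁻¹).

23980

Co is in group 9, so Co³⁺ is d⁶ (9 − 3 = 6).
High-spin: t2g^4 e_g^2, CFSE = -0.4Δo = -5744 cm⁻¹.
Low-spin: t2g^6 e_g^0, orbital CFSE = -2.4Δo = -34464 cm⁻¹; plus 2 excess pairs × P = +52700 cm⁻¹; total 18236 cm⁻¹.
Thus E(LS) − E(HS) = 23980 cm⁻¹.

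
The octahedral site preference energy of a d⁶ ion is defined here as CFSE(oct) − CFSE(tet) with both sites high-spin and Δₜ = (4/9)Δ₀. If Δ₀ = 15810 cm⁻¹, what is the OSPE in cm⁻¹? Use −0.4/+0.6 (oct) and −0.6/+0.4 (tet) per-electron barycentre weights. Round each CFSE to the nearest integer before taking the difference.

In an octahedral site d⁶ (HS) is t2g^4 e_g^2, giving CFSE(oct) = -0.4Δ₀ = -6324 cm⁻¹.
In a tetrahedral site the filling is e^3 t2^3: CFSE(tet) = -0.6Δₜ = -0.6 × (4/9)(15810) = -4216 cm⁻¹.
OSPE = -6324 − (-4216) = -2108 cm⁻¹.

-2108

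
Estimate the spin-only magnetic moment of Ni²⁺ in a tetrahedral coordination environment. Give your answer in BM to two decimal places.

Ni²⁺: group 10, so d-count = 10 − 2 = 8.
With tetrahedral geometry the complex is necessarily high-spin.
Configuration: e⁴ t₂⁴ → 2 unpaired electrons.
μ(spin-only) = √[2(2+2)] = √8 ≈ 2.83 BM.

2.83 BM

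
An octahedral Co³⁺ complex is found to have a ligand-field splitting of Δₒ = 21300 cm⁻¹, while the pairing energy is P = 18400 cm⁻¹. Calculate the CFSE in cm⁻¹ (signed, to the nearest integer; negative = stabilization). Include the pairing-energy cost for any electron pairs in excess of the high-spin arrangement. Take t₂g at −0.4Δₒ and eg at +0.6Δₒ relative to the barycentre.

Co sits in group 9; removing 3 electrons leaves Co³⁺ with 9 − 3 = 6 d electrons.
Since Δₒ = 21300 cm⁻¹ > P = 18400 cm⁻¹, the complex adopts the low-spin configuration.
Filling d⁶ accordingly: t₂g⁶ eg⁰.
Orbital CFSE = -2.4Δₒ = -2.4 × 21300 = -51120 cm⁻¹.
Excess pairs vs high-spin: 3 − 1 = 2; pairing cost = +36800 cm⁻¹.
Net CFSE = -51120 + 36800 = -14320 cm⁻¹.

-14320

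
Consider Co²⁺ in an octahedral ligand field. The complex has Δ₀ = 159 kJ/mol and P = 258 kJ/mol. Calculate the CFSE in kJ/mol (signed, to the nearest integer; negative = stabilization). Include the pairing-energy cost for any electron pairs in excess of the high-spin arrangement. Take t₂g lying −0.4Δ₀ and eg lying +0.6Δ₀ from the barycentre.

Co sits in group 9; removing 2 electrons leaves Co²⁺ with 9 − 2 = 7 d electrons.
Since Δ₀ = 159 kJ/mol < P = 258 kJ/mol, the complex adopts the high-spin configuration.
Configuration: t₂g⁵ eg².
Orbital CFSE = -0.8Δ₀ = -0.8 × 159 = -127 kJ/mol.
High-spin has no excess pairs, so no pairing correction applies.

-127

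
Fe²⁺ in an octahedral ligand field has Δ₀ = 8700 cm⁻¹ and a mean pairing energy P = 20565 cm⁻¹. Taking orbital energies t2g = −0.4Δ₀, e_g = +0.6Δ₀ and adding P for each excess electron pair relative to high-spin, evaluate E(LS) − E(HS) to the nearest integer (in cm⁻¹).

23730

Fe²⁺: group 8, so d-count = 8 − 2 = 6.
High-spin: t2g^4 e_g^2, CFSE = -0.4Δ₀ = -3480 cm⁻¹.
For low-spin the configuration is t2g^6 e_g^0: orbital energy -2.4 × 8700 = -20880 cm⁻¹, and 2 additional pairs relative to high-spin add 41130 cm⁻¹, giving 20250 cm⁻¹.
Thus E(LS) − E(HS) = 23730 cm⁻¹.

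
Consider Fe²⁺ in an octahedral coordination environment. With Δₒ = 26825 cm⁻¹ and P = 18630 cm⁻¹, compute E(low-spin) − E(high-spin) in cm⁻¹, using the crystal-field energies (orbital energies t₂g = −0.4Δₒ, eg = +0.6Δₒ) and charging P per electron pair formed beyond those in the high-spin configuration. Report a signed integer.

-16390

Fe²⁺: group 8, so d-count = 8 − 2 = 6.
High-spin d⁶ fills as t₂g⁴ eg² with CFSE 4(−0.4) + 2(+0.6) = -0.4Δₒ = -10730 cm⁻¹.
Low-spin t₂g⁶ eg⁰ gives -2.4Δₒ = -64380 cm⁻¹, but forming 2 extra pairs costs 2P = 37260 cm⁻¹, so E(LS) = -64380 + 37260 = -27120 cm⁻¹.
The difference is -27120 − (-10730) = -16390 cm⁻¹, so low-spin lies lower.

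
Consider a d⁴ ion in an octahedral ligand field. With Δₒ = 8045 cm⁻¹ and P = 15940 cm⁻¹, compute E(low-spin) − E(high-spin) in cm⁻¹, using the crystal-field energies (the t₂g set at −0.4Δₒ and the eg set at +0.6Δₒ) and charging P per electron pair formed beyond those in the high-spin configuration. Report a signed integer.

In the high-spin limit (t₂g³ eg¹) the orbital term is -0.6Δₒ = -4827 cm⁻¹, with no excess pairing.
For low-spin the configuration is t₂g⁴ eg⁰: orbital energy -1.6 × 8045 = -12872 cm⁻¹, and 1 additional pair relative to high-spin adds 15940 cm⁻¹, giving 3068 cm⁻¹.
E(LS) − E(HS) = 3068 − (-4827) = 7895 cm⁻¹.

7895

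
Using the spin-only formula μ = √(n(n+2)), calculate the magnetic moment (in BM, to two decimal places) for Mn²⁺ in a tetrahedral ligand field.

5.92 BM

Mn²⁺: group 7, so d-count = 7 − 2 = 5.
Tetrahedral splitting is small, so the complex is high-spin.
Configuration: e² t₂³ → 5 unpaired electrons.
μ(spin-only) = √[5(5+2)] = √35 ≈ 5.92 BM.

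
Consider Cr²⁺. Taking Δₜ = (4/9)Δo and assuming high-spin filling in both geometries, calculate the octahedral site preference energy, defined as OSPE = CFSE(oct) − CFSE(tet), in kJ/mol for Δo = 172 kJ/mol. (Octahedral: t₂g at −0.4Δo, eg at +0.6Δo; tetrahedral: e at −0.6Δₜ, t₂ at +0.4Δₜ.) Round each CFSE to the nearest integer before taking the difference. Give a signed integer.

-72

Cr sits in group 6; removing 2 electrons leaves Cr²⁺ with 6 − 2 = 4 d electrons.
In an octahedral site d⁴ (HS) is t₂g³ eg¹, giving CFSE(oct) = -0.6Δo = -103 kJ/mol.
Tetrahedral: e² t₂², CFSE = 2(−0.6) + 2(+0.4) = -0.4Δₜ = -0.4 × (4/9) × 172 = -31 kJ/mol.
Subtracting, OSPE = -103 − (-31) = -72 kJ/mol.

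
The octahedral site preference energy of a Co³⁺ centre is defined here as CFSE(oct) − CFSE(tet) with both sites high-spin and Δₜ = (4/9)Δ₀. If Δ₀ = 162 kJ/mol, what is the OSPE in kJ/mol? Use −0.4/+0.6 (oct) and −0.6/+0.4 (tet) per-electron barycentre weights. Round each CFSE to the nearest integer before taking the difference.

Co³⁺: group 9, so d-count = 9 − 3 = 6.
Octahedral (high-spin): t₂g⁴ eg², CFSE = 4(−0.4) + 2(+0.6) = -0.4Δ₀ = -0.4 × 162 = -65 kJ/mol.
Tetrahedral e³ t₂³ gives -0.6Δₜ = -0.6 × (4/9) × 162 = -43 kJ/mol.
Subtracting, OSPE = -65 − (-43) = -22 kJ/mol.

-22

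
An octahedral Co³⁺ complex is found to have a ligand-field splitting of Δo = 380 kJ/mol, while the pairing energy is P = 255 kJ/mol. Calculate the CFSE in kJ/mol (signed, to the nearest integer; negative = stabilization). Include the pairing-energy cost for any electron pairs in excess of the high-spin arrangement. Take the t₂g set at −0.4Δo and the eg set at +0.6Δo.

-402

Co is in group 9, so Co³⁺ is d⁶ (9 − 3 = 6).
Since Δo = 380 kJ/mol > P = 255 kJ/mol, the complex adopts the low-spin configuration.
That gives t₂g⁶ eg⁰.
Orbital CFSE = -2.4Δo = -2.4 × 380 = -912 kJ/mol.
Excess pairs vs high-spin: 3 − 1 = 2; pairing cost = +510 kJ/mol.
Net CFSE = -912 + 510 = -402 kJ/mol.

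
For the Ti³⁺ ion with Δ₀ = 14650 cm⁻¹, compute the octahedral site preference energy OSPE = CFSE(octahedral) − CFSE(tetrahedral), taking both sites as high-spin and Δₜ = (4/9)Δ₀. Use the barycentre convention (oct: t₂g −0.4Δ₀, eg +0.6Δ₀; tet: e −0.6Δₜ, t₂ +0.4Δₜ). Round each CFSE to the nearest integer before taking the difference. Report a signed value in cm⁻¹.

-1953

Ti sits in group 4; removing 3 electrons leaves Ti³⁺ with 4 − 3 = 1 d electrons.
Octahedral (high-spin): t2g^1 e_g^0, CFSE = 1(−0.4) + 0(+0.6) = -0.4Δ₀ = -0.4 × 14650 = -5860 cm⁻¹.
Tetrahedral e^1 t2^0 gives -0.6Δₜ = -0.6 × (4/9) × 14650 = -3907 cm⁻¹.
OSPE = CFSE(oct) − CFSE(tet) = -5860 − (-3907) = -1953 cm⁻¹.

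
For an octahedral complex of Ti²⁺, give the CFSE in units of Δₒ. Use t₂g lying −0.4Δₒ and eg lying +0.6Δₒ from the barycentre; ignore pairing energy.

-0.8 Δₒ

Ti²⁺: group 4, so d-count = 4 − 2 = 2.
Configuration: t₂g² eg⁰.
CFSE = 2(-0.4Δₒ) + 0(0.6Δₒ) = -0.8Δₒ + 0.0Δₒ = -0.8Δₒ.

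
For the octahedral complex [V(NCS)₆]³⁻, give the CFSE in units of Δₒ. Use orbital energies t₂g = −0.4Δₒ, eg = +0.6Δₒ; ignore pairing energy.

-0.8 Δₒ

Each NCS⁻ contributes -1; 6 × (-1) = -6. With overall charge -3, V is in the +3 oxidation state.
Group 5 minus oxidation state +3 gives a d² configuration for V³⁺.
Configuration: t₂g² eg⁰.
CFSE = 2(-0.4Δₒ) + 0(0.6Δₒ) = -0.8Δₒ + 0.0Δₒ = -0.8Δₒ.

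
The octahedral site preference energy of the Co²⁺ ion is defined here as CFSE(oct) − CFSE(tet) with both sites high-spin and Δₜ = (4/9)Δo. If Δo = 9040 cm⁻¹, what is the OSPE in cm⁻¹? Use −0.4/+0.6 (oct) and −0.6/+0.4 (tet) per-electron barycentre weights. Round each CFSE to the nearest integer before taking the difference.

-2411

Co²⁺: group 9, so d-count = 9 − 2 = 7.
In an octahedral site d⁷ (HS) is t₂g⁵ eg², giving CFSE(oct) = -0.8Δo = -7232 cm⁻¹.
Tetrahedral: e⁴ t₂³, CFSE = 4(−0.6) + 3(+0.4) = -1.2Δₜ = -1.2 × (4/9) × 9040 = -4821 cm⁻¹.
OSPE = CFSE(oct) − CFSE(tet) = -7232 − (-4821) = -2411 cm⁻¹.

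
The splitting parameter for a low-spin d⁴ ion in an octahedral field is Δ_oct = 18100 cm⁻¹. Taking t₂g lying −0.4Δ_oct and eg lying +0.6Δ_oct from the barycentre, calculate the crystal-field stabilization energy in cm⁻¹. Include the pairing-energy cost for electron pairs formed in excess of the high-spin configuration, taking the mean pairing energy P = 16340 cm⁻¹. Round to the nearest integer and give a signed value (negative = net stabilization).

-12620

The d⁴ electrons fill as t₂g⁴ eg⁰.
Orbital CFSE = 4(-0.4) + 0(0.6) = -1.6Δ_oct = -1.6 × 18100 = -28960 cm⁻¹.
High-spin d⁴ would be t₂g³ eg¹ with 0 pairs; low-spin has 1, so 1 excess pair costs +1P = +16340 cm⁻¹.
Combining: -28960 + 16340 = -12620 cm⁻¹.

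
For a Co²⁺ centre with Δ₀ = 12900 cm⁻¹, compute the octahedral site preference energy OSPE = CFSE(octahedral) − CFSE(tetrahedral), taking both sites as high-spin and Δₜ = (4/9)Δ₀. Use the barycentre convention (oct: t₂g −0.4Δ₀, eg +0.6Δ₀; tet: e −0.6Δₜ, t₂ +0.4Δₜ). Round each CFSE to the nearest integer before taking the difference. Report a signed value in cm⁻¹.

Co²⁺: group 9, so d-count = 9 − 2 = 7.
Octahedral high-spin t₂g⁵ eg²: CFSE = -0.8 × 12900 = -10320 cm⁻¹.
In a tetrahedral site the filling is e⁴ t₂³: CFSE(tet) = -1.2Δₜ = -1.2 × (4/9)(12900) = -6880 cm⁻¹.
Subtracting, OSPE = -10320 − (-6880) = -3440 cm⁻¹.

-3440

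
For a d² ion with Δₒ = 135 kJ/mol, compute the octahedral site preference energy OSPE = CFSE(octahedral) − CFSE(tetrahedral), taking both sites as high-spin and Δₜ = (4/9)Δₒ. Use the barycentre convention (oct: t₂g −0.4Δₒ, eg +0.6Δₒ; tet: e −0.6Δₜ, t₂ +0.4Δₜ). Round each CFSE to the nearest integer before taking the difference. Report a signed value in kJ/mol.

-36

In an octahedral site d² (HS) is t₂g² eg⁰, giving CFSE(oct) = -0.8Δₒ = -108 kJ/mol.
In a tetrahedral site the filling is e² t₂⁰: CFSE(tet) = -1.2Δₜ = -1.2 × (4/9)(135) = -72 kJ/mol.
OSPE = -108 − (-72) = -36 kJ/mol.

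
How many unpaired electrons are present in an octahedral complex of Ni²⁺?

Group 10 minus oxidation state +2 gives a d⁸ configuration for Ni²⁺.
Configuration: t₂g⁶ eg², giving 2 unpaired electrons.

2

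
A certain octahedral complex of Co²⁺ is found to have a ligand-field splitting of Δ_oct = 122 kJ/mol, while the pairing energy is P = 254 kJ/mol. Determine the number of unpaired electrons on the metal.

3

Co is in group 9, so Co²⁺ is d⁷ (9 − 2 = 7).
With Δ_oct < P the complex is high-spin.
Configuration: t₂g⁵ eg².
Unpaired electrons: 3.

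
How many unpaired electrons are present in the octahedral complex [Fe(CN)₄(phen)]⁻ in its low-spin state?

Ligand charges: 4×(-1) from CN⁻ and 1×(+0) from phen sum to -4; with overall charge -1, Fe is +3.
Group 8 minus oxidation state +3 gives a d⁵ configuration for Fe³⁺.
Configuration: t₂g⁵ eg⁰, giving 1 unpaired electron.

1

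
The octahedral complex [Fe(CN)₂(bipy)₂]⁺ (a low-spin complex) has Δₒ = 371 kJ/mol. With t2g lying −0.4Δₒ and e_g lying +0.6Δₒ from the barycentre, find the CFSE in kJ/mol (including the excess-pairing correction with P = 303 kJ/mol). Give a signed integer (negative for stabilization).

-136

Ligand charges: 2×(-1) from CN⁻ and 2×(+0) from bipy sum to -2; with overall charge +1, Fe is +3.
Fe is in group 8, so Fe³⁺ is d⁵ (8 − 3 = 5).
Configuration: t2g^5 e_g^0.
CFSE(orbital) = 5×(-0.4Δₒ) + 0×(0.6Δₒ) = -2.0Δₒ; with Δₒ = 371 kJ/mol that is -742 kJ/mol.
Pairing penalty: 2 pairs vs 0 in the high-spin reference → 2 extra × P = 606 kJ/mol.
Combining: -742 + 606 = -136 kJ/mol.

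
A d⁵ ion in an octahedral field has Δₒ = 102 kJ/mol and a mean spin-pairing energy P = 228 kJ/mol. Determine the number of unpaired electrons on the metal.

Δₒ < P, so pairing is avoided: the ground state is high-spin.
Filling d⁵ accordingly: t2g^3 e_g^2.
Unpaired electrons: 5.

5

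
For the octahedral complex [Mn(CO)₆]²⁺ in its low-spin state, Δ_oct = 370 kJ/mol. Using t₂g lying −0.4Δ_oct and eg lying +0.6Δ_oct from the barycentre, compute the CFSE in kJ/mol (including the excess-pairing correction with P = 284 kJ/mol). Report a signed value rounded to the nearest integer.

-172

CO is neutral, so the +2 overall charge sits on Mn: oxidation state +2.
Group 7 minus oxidation state +2 gives a d⁵ configuration for Mn²⁺.
Electron filling gives t₂g⁵ eg⁰.
CFSE(orbital) = 5×(-0.4Δ_oct) + 0×(0.6Δ_oct) = -2.0Δ_oct; with Δ_oct = 370 kJ/mol that is -740 kJ/mol.
High-spin d⁵ would be t₂g³ eg² with 0 pairs; low-spin has 2, so 2 excess pairs cost +2P = +568 kJ/mol.
Overall CFSE = -740 + 568 = -172 kJ/mol.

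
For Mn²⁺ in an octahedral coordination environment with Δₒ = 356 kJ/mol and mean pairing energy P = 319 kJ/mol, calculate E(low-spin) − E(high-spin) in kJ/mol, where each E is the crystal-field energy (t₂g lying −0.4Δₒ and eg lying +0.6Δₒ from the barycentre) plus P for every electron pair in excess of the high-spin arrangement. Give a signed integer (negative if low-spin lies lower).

-74

Mn²⁺: group 7, so d-count = 7 − 2 = 5.
In the high-spin limit (t₂g³ eg²) the orbital term is 0.0Δₒ = 0 kJ/mol, with no excess pairing.
For low-spin the configuration is t₂g⁵ eg⁰: orbital energy -2.0 × 356 = -712 kJ/mol, and 2 additional pairs relative to high-spin add 638 kJ/mol, giving -74 kJ/mol.
The difference is -74 − (0) = -74 kJ/mol, so low-spin lies lower.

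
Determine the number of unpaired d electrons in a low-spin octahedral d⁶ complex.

Configuration: t₂g⁶ eg⁰, giving 0 unpaired electrons.

0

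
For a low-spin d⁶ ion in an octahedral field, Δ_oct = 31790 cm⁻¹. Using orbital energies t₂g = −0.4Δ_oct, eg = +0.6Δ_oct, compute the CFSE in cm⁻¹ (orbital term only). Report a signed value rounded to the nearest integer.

Electron filling gives t₂g⁶ eg⁰.
CFSE(orbital) = 6×(-0.4Δ_oct) + 0×(0.6Δ_oct) = -2.4Δ_oct; with Δ_oct = 31790 cm⁻¹ that is -76296 cm⁻¹.

-76296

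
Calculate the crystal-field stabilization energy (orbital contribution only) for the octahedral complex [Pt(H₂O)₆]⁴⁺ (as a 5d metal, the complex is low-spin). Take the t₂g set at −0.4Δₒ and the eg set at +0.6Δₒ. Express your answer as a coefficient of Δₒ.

H₂O is neutral, so the +4 overall charge sits on Pt: oxidation state +4.
Group 10 minus oxidation state +4 gives a d⁶ configuration for Pt⁴⁺.
Configuration: t₂g⁶ eg⁰.
CFSE = 6(-0.4Δₒ) + 0(0.6Δₒ) = -2.4Δₒ + 0.0Δₒ = -2.4Δₒ.

-2.4 Δₒ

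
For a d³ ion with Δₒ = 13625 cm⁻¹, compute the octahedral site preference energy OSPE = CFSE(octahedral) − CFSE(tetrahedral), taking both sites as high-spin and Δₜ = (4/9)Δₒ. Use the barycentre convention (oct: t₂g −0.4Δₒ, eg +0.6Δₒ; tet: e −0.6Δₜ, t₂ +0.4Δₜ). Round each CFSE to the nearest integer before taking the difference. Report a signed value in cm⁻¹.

-11506

Octahedral (high-spin): t₂g³ eg⁰, CFSE = 3(−0.4) + 0(+0.6) = -1.2Δₒ = -1.2 × 13625 = -16350 cm⁻¹.
Tetrahedral: e² t₂¹, CFSE = 2(−0.6) + 1(+0.4) = -0.8Δₜ = -0.8 × (4/9) × 13625 = -4844 cm⁻¹.
Subtracting, OSPE = -16350 − (-4844) = -11506 cm⁻¹.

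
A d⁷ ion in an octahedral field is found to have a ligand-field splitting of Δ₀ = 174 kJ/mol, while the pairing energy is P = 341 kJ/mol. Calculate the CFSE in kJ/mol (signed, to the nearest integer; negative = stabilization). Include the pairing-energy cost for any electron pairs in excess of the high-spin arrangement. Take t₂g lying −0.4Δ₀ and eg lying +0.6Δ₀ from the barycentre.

Since Δ₀ = 174 kJ/mol < P = 341 kJ/mol, the complex adopts the high-spin configuration.
Configuration: t₂g⁵ eg².
Orbital CFSE = -0.8Δ₀ = -0.8 × 174 = -139 kJ/mol.
High-spin has no excess pairs, so no pairing correction applies.

-139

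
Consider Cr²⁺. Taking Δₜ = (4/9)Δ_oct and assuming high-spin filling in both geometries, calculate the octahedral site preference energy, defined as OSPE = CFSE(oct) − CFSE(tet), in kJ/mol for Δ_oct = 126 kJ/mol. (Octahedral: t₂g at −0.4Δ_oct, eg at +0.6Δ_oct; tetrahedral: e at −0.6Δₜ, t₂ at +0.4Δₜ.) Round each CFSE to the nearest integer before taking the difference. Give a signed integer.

Cr sits in group 6; removing 2 electrons leaves Cr²⁺ with 6 − 2 = 4 d electrons.
In an octahedral site d⁴ (HS) is t₂g³ eg¹, giving CFSE(oct) = -0.6Δ_oct = -76 kJ/mol.
Tetrahedral e² t₂² gives -0.4Δₜ = -0.4 × (4/9) × 126 = -22 kJ/mol.
OSPE = CFSE(oct) − CFSE(tet) = -76 − (-22) = -54 kJ/mol.

-54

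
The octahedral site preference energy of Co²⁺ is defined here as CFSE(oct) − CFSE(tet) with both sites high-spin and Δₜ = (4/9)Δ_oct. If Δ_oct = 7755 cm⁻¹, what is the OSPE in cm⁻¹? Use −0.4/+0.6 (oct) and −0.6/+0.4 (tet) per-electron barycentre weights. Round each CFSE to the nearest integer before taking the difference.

Group 9 minus oxidation state +2 gives a d⁷ configuration for Co²⁺.
Octahedral (high-spin): t₂g⁵ eg², CFSE = 5(−0.4) + 2(+0.6) = -0.8Δ_oct = -0.8 × 7755 = -6204 cm⁻¹.
Tetrahedral: e⁴ t₂³, CFSE = 4(−0.6) + 3(+0.4) = -1.2Δₜ = -1.2 × (4/9) × 7755 = -4136 cm⁻¹.
OSPE = -6204 − (-4136) = -2068 cm⁻¹.

-2068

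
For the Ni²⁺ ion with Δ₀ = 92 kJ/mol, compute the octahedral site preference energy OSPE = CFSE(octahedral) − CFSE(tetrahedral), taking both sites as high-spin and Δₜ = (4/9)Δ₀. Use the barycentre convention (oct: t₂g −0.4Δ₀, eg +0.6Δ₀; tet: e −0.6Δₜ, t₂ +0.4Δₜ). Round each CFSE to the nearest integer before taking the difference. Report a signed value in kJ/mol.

-77

Group 10 minus oxidation state +2 gives a d⁸ configuration for Ni²⁺.
In an octahedral site d⁸ (HS) is t₂g⁶ eg², giving CFSE(oct) = -1.2Δ₀ = -110 kJ/mol.
In a tetrahedral site the filling is e⁴ t₂⁴: CFSE(tet) = -0.8Δₜ = -0.8 × (4/9)(92) = -33 kJ/mol.
OSPE = -110 − (-33) = -77 kJ/mol.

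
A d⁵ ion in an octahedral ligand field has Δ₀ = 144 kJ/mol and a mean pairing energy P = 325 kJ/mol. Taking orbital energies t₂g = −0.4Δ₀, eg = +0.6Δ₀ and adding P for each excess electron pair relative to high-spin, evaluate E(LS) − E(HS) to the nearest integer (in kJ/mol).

362

High-spin: t₂g³ eg², CFSE = 0.0Δ₀ = 0 kJ/mol.
Low-spin: t₂g⁵ eg⁰, orbital CFSE = -2.0Δ₀ = -288 kJ/mol; plus 2 excess pairs × P = +650 kJ/mol; total 362 kJ/mol.
Thus E(LS) − E(HS) = 362 kJ/mol.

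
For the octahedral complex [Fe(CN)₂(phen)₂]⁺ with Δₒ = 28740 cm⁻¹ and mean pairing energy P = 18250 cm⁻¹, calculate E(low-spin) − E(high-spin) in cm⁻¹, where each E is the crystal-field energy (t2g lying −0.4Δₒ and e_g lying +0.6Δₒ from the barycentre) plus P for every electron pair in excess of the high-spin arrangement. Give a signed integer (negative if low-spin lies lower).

Ligand charges: 2×(-1) from CN⁻ and 2×(+0) from phen sum to -2; with overall charge +1, Fe is +3.
Fe is in group 8, so Fe³⁺ is d⁵ (8 − 3 = 5).
In the high-spin limit (t2g^3 e_g^2) the orbital term is 0.0Δₒ = 0 cm⁻¹, with no excess pairing.
Low-spin: t2g^5 e_g^0, orbital CFSE = -2.0Δₒ = -57480 cm⁻¹; plus 2 excess pairs × P = +36500 cm⁻¹; total -20980 cm⁻¹.
The difference is -20980 − (0) = -20980 cm⁻¹, so low-spin lies lower.

-20980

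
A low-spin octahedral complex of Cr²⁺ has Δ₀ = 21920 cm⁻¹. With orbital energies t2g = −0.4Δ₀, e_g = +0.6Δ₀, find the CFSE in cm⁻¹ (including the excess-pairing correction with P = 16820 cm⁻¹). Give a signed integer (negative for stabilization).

-18252

Cr²⁺: group 6, so d-count = 6 − 2 = 4.
The d⁴ electrons fill as t2g^4 e_g^0.
The orbital stabilization is -1.6Δ₀ = -1.6 × 21920 = -35072 cm⁻¹.
High-spin d⁴ would be t2g^3 e_g^1 with 0 pairs; low-spin has 1, so 1 excess pair costs +1P = +16820 cm⁻¹.
Net CFSE = -35072 + 16820 = -18252 cm⁻¹.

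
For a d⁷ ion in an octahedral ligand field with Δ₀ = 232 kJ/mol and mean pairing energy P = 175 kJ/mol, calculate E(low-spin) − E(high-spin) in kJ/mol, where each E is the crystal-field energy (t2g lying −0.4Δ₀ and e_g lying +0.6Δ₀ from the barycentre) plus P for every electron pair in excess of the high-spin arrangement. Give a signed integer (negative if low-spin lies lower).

High-spin: t2g^5 e_g^2, CFSE = -0.8Δ₀ = -186 kJ/mol.
For low-spin the configuration is t2g^6 e_g^1: orbital energy -1.8 × 232 = -418 kJ/mol, and 1 additional pair relative to high-spin adds 175 kJ/mol, giving -243 kJ/mol.
The difference is -243 − (-186) = -57 kJ/mol, so low-spin lies lower.

-57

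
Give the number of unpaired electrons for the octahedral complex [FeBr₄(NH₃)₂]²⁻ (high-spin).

4

Ligand charges: 4×(-1) from Br⁻ and 2×(+0) from NH₃ sum to -4; with overall charge -2, Fe is +2.
Fe sits in group 8; removing 2 electrons leaves Fe²⁺ with 8 − 2 = 6 d electrons.
Configuration: t₂g⁴ eg², giving 4 unpaired electrons.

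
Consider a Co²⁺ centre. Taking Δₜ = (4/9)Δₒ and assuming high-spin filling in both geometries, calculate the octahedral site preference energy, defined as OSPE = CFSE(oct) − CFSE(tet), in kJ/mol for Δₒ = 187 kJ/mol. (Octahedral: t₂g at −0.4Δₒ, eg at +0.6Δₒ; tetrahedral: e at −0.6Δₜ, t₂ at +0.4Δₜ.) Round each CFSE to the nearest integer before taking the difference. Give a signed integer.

Group 9 minus oxidation state +2 gives a d⁷ configuration for Co²⁺.
In an octahedral site d⁷ (HS) is t2g^5 e_g^2, giving CFSE(oct) = -0.8Δₒ = -150 kJ/mol.
Tetrahedral: e^4 t2^3, CFSE = 4(−0.6) + 3(+0.4) = -1.2Δₜ = -1.2 × (4/9) × 187 = -100 kJ/mol.
OSPE = CFSE(oct) − CFSE(tet) = -150 − (-100) = -50 kJ/mol.

-50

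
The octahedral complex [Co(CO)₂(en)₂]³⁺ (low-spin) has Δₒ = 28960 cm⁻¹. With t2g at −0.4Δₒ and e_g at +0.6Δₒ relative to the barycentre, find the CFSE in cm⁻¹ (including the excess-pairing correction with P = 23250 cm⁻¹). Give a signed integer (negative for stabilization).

Ligand charges: 2×(+0) from CO and 2×(+0) from en sum to +0; with overall charge +3, Co is +3.
Co is in group 9, so Co³⁺ is d⁶ (9 − 3 = 6).
The d⁶ electrons fill as t2g^6 e_g^0.
Orbital CFSE = 6(-0.4) + 0(0.6) = -2.4Δₒ = -2.4 × 28960 = -69504 cm⁻¹.
Pairing penalty: 3 pairs vs 1 in the high-spin reference → 2 extra × P = 46500 cm⁻¹.
Overall CFSE = -69504 + 46500 = -23004 cm⁻¹.

-23004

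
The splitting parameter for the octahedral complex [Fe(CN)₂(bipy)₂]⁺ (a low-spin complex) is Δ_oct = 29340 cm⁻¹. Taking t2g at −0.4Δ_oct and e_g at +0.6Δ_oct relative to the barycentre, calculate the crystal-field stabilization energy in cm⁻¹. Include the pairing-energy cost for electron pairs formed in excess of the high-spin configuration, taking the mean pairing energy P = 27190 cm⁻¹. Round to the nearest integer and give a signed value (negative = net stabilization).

Ligand charges: 2×(-1) from CN⁻ and 2×(+0) from bipy sum to -2; with overall charge +1, Fe is +3.
Fe is in group 8, so Fe³⁺ is d⁵ (8 − 3 = 5).
The d⁵ electrons fill as t2g^5 e_g^0.
Orbital CFSE = 5(-0.4) + 0(0.6) = -2.0Δ_oct = -2.0 × 29340 = -58680 cm⁻¹.
Relative to high-spin t2g^3 e_g^2 (0 paired), the low-spin configuration has 2 additional pairs, contributing +2 × 27190 = +54380 cm⁻¹.
Overall CFSE = -58680 + 54380 = -4300 cm⁻¹.

-4300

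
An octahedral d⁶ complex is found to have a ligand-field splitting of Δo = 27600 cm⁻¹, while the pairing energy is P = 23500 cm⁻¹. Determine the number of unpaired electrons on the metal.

0

With Δo > P the complex is low-spin.
Filling d⁶ accordingly: t2g^6 e_g^0.
Unpaired electrons: 0.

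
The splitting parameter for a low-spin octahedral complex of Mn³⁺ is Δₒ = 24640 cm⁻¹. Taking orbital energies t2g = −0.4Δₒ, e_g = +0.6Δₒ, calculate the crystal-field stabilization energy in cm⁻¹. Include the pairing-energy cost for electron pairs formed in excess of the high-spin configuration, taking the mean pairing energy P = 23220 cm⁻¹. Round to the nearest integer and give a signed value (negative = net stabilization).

Mn sits in group 7; removing 3 electrons leaves Mn³⁺ with 7 − 3 = 4 d electrons.
Electron filling gives t2g^4 e_g^0.
The orbital stabilization is -1.6Δₒ = -1.6 × 24640 = -39424 cm⁻¹.
High-spin d⁴ would be t2g^3 e_g^1 with 0 pairs; low-spin has 1, so 1 excess pair costs +1P = +23220 cm⁻¹.
Net CFSE = -39424 + 23220 = -16204 cm⁻¹.

-16204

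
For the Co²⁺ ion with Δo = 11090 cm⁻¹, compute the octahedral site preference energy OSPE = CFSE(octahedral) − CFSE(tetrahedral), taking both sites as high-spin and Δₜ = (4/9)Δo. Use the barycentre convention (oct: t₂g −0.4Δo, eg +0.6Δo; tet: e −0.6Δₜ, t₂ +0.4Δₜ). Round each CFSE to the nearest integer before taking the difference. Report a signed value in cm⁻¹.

-2957

Co is in group 9, so Co²⁺ is d⁷ (9 − 2 = 7).
Octahedral high-spin t₂g⁵ eg²: CFSE = -0.8 × 11090 = -8872 cm⁻¹.
Tetrahedral: e⁴ t₂³, CFSE = 4(−0.6) + 3(+0.4) = -1.2Δₜ = -1.2 × (4/9) × 11090 = -5915 cm⁻¹.
Subtracting, OSPE = -8872 − (-5915) = -2957 cm⁻¹.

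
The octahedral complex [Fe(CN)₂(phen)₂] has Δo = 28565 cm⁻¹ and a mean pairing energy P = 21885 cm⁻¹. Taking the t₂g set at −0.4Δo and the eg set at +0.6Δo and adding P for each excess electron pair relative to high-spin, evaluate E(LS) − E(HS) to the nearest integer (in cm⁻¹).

Ligand charges: 2×(-1) from CN⁻ and 2×(+0) from phen sum to -2; with overall charge +0, Fe is +2.
Group 8 minus oxidation state +2 gives a d⁶ configuration for Fe²⁺.
In the high-spin limit (t₂g⁴ eg²) the orbital term is -0.4Δo = -11426 cm⁻¹, with no excess pairing.
Low-spin: t₂g⁶ eg⁰, orbital CFSE = -2.4Δo = -68556 cm⁻¹; plus 2 excess pairs × P = +43770 cm⁻¹; total -24786 cm⁻¹.
E(LS) − E(HS) = -24786 − (-11426) = -13360 cm⁻¹.

-13360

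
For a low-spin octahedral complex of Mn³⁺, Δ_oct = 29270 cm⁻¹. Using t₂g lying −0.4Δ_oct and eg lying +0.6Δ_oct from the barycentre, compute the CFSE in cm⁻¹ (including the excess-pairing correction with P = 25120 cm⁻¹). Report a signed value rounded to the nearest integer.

Mn is in group 7, so Mn³⁺ is d⁴ (7 − 3 = 4).
The d⁴ electrons fill as t₂g⁴ eg⁰.
CFSE(orbital) = 4×(-0.4Δ_oct) + 0×(0.6Δ_oct) = -1.6Δ_oct; with Δ_oct = 29270 cm⁻¹ that is -46832 cm⁻¹.
High-spin d⁴ would be t₂g³ eg¹ with 0 pairs; low-spin has 1, so 1 excess pair costs +1P = +25120 cm⁻¹.
Overall CFSE = -46832 + 25120 = -21712 cm⁻¹.

-21712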